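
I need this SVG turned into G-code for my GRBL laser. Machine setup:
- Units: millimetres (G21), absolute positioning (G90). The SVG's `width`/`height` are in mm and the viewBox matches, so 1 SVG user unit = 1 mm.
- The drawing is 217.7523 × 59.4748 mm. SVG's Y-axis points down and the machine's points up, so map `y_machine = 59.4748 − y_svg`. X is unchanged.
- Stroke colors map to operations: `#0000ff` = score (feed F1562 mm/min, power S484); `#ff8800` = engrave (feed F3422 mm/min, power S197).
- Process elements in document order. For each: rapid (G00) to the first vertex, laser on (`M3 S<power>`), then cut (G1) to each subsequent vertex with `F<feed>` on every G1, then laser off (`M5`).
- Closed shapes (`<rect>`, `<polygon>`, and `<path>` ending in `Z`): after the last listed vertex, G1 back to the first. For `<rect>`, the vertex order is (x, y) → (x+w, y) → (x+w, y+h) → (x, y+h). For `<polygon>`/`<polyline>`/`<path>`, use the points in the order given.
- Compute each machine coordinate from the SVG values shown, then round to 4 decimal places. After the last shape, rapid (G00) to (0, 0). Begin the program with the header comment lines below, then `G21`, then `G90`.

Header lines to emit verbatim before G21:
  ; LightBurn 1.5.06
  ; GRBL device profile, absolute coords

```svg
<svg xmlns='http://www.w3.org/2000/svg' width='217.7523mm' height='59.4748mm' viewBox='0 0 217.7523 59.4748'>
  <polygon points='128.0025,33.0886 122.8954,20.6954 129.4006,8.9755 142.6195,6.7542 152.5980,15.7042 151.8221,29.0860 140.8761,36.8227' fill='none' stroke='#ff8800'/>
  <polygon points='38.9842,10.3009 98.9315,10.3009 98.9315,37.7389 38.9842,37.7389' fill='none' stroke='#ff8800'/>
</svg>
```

; LightBurn 1.5.06
; GRBL device profile, absolute coords
G21
G90
G00 X128.0025 Y26.3862
M3 S197
G1 X122.8954 Y38.7794 F3422
G1 X129.4006 Y50.4993 F3422
G1 X142.6195 Y52.7206 F3422
G1 X152.5980 Y43.7706 F3422
G1 X151.8221 Y30.3888 F3422
G1 X140.8761 Y22.6521 F3422
G1 X128.0025 Y26.3862 F3422
M5
G00 X38.9842 Y49.1739
M3 S197
G1 X98.9315 Y49.1739 F3422
G1 X98.9315 Y21.7359 F3422
G1 X38.9842 Y21.7359 F3422
G1 X38.9842 Y49.1739 F3422
M5
G00 X0.0000 Y0.0000

Since the viewBox matches the mm dimensions, user units are millimetres directly. The only transform is the Y-flip y_m = 59.4748 − y_svg.

Shape 1 is a regular polygon drawn with `<polygon>`. Its stroke #ff8800 means engrave at S197, F3422. After flipping Y the toolpath is (128.0025,26.3862) → (122.8954,38.7794) → (129.4006,50.4993) → (142.6195,52.7206) → (152.5980,43.7706) → (151.8221,30.3888) → (140.8761,22.6521) → (128.0025,26.3862), returning to the start.

Shape 2 is a rectangle drawn with `<polygon>`. Its stroke #ff8800 means engrave at S197, F3422. After flipping Y the toolpath is (38.9842,49.1739) → (98.9315,49.1739) → (98.9315,21.7359) → (38.9842,21.7359) → (38.9842,49.1739), returning to the start.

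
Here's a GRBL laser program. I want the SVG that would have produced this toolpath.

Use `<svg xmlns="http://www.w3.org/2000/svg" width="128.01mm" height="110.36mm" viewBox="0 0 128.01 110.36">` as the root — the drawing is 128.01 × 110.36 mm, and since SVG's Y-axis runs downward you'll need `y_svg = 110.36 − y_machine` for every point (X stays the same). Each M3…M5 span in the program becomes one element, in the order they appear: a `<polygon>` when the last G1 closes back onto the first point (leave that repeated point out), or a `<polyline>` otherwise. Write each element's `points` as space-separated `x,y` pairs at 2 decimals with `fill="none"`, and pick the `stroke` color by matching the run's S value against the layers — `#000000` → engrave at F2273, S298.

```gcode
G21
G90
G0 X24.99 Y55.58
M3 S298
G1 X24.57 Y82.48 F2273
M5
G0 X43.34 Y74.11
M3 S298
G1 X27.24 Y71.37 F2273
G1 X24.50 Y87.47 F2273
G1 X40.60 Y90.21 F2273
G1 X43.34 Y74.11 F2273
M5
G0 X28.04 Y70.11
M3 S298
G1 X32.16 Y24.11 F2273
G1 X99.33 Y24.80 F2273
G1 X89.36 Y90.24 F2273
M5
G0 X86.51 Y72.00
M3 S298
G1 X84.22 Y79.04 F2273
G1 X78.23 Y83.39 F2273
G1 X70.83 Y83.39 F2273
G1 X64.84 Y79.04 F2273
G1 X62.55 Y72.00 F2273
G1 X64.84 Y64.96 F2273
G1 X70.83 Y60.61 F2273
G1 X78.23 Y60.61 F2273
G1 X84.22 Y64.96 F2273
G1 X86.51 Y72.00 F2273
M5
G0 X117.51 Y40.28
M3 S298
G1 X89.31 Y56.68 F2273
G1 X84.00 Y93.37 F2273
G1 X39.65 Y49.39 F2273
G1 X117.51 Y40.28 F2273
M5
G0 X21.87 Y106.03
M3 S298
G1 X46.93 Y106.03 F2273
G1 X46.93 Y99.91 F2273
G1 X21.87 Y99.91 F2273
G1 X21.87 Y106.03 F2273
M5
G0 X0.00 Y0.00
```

<svg xmlns="http://www.w3.org/2000/svg" width="128.01mm" height="110.36mm" viewBox="0 0 128.01 110.36">
  <polyline points="24.99,54.78 24.57,27.88" fill="none" stroke="#000000"/>
  <polygon points="43.34,36.25 27.24,38.99 24.50,22.89 40.60,20.15" fill="none" stroke="#000000"/>
  <polyline points="28.04,40.25 32.16,86.25 99.33,85.56 89.36,20.12" fill="none" stroke="#000000"/>
  <polygon points="86.51,38.36 84.22,31.32 78.23,26.97 70.83,26.97 64.84,31.32 62.55,38.36 64.84,45.40 70.83,49.75 78.23,49.75 84.22,45.40" fill="none" stroke="#000000"/>
  <polygon points="117.51,70.08 89.31,53.68 84.00,16.99 39.65,60.97" fill="none" stroke="#000000"/>
  <polygon points="21.87,4.33 46.93,4.33 46.93,10.45 21.87,10.45" fill="none" stroke="#000000"/>
</svg>

Each laser-on run becomes one SVG element. Flip Y back into SVG space with y_svg = 110.36 − y_machine. Every run uses S298, so all elements get stroke `#000000` (engrave).

Run 1: The run is open, so emit a `<polyline>` with points (Y-flipped): 24.99,54.78 24.57,27.88.

Run 2: The run returns to its start, so emit a `<polygon>` with points (Y-flipped): 43.34,36.25 27.24,38.99 24.50,22.89 40.60,20.15.

Run 3: The run is open, so emit a `<polyline>` with points (Y-flipped): 28.04,40.25 32.16,86.25 99.33,85.56 89.36,20.12.

Run 4: The run returns to its start, so emit a `<polygon>` with points (Y-flipped): 86.51,38.36 84.22,31.32 78.23,26.97 70.83,26.97 64.84,31.32 62.55,38.36 64.84,45.40 70.83,49.75 78.23,49.75 84.22,45.40.

Run 5: The run returns to its start, so emit a `<polygon>` with points (Y-flipped): 117.51,70.08 89.31,53.68 84.00,16.99 39.65,60.97.

Run 6: The run returns to its start, so emit a `<polygon>` with points (Y-flipped): 21.87,4.33 46.93,4.33 46.93,10.45 21.87,10.45.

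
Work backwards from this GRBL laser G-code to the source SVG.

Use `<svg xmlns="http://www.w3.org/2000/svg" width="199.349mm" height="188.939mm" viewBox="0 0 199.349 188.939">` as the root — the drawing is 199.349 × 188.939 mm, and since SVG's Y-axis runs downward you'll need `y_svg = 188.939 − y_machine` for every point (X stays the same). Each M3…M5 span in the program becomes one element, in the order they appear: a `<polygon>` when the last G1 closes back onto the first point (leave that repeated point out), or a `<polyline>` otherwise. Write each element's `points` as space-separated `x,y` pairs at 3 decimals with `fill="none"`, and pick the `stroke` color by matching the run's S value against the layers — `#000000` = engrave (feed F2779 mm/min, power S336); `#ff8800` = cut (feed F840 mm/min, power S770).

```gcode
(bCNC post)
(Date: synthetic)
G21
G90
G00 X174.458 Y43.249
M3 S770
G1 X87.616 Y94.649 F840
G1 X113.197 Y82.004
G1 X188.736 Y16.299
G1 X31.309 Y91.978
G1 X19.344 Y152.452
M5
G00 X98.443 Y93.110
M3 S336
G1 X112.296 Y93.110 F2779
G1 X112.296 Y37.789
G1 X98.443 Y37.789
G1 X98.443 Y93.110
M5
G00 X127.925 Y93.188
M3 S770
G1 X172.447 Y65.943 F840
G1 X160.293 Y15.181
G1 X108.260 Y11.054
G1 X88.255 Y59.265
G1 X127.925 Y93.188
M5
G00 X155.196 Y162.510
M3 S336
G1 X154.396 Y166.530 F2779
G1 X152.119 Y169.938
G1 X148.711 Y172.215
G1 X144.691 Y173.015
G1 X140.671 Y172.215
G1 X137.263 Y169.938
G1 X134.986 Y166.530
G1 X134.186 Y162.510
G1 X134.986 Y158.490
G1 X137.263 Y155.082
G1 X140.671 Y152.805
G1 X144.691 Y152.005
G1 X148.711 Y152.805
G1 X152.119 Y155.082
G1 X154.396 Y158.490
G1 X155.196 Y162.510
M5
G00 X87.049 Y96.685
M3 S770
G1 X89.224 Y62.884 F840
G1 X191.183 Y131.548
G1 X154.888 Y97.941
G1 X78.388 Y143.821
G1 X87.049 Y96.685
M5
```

<svg xmlns="http://www.w3.org/2000/svg" width="199.349mm" height="188.939mm" viewBox="0 0 199.349 188.939">
  <polyline points="174.458,145.690 87.616,94.290 113.197,106.935 188.736,172.640 31.309,96.961 19.344,36.487" fill="none" stroke="#ff8800"/>
  <polygon points="98.443,95.829 112.296,95.829 112.296,151.150 98.443,151.150" fill="none" stroke="#000000"/>
  <polygon points="127.925,95.751 172.447,122.996 160.293,173.758 108.260,177.885 88.255,129.674" fill="none" stroke="#ff8800"/>
  <polygon points="155.196,26.429 154.396,22.409 152.119,19.001 148.711,16.724 144.691,15.924 140.671,16.724 137.263,19.001 134.986,22.409 134.186,26.429 134.986,30.449 137.263,33.857 140.671,36.134 144.691,36.934 148.711,36.134 152.119,33.857 154.396,30.449" fill="none" stroke="#000000"/>
  <polygon points="87.049,92.254 89.224,126.055 191.183,57.391 154.888,90.998 78.388,45.118" fill="none" stroke="#ff8800"/>
</svg>

y_svg = 188.939 − y_m.

[1] S770→`#ff8800` (cut); open run; points: 174.458,145.690 87.616,94.290 113.197,106.935 188.736,172.640 31.309,96.961 19.344,36.487

[2] S336→`#000000` (engrave); closed run; points: 98.443,95.829 112.296,95.829 112.296,151.150 98.443,151.150

[3] S770→`#ff8800` (cut); closed run; points: 127.925,95.751 172.447,122.996 160.293,173.758 108.260,177.885 88.255,129.674

[4] S336→`#000000` (engrave); closed run; points: 155.196,26.429 154.396,22.409 152.119,19.001 148.711,16.724 144.691,15.924 140.671,16.724 137.263,19.001 134.986,22.409 134.186,26.429 134.986,30.449 137.263,33.857 140.671,36.134 144.691,36.934 148.711,36.134 152.119,33.857 154.396,30.449

[5] S770→`#ff8800` (cut); closed run; points: 87.049,92.254 89.224,126.055 191.183,57.391 154.888,90.998 78.388,45.118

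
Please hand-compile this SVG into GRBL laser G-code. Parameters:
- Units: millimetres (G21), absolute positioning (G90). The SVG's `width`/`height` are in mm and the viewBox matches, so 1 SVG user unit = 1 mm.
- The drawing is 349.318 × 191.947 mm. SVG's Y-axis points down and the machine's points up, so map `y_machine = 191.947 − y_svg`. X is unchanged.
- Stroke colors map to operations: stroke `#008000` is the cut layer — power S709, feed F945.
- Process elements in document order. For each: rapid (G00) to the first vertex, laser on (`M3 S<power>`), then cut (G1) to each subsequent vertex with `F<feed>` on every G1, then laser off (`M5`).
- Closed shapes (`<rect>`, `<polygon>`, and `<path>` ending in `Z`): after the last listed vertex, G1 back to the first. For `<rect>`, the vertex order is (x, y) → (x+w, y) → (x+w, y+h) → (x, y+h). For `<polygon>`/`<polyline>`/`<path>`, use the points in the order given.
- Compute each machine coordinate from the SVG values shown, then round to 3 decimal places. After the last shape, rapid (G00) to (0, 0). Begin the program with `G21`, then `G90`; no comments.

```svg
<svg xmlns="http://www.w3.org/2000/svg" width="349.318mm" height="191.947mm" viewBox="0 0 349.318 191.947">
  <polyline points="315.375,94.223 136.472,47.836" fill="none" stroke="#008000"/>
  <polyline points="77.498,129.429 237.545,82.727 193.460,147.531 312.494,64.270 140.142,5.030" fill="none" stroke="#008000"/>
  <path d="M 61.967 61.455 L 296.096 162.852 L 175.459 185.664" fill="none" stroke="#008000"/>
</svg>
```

G21
G90
G00 X315.375 Y97.724
M3 S709
G1 X136.472 Y144.111 F945
M5
G00 X77.498 Y62.518
M3 S709
G1 X237.545 Y109.220 F945
G1 X193.460 Y44.416 F945
G1 X312.494 Y127.677 F945
G1 X140.142 Y186.917 F945
M5
G00 X61.967 Y130.492
M3 S709
G1 X296.096 Y29.095 F945
G1 X175.459 Y6.283 F945
M5
G00 X0.000 Y0.000

viewBox `0 0 349.318 191.947` with mm width/height → 1 unit = 1 mm. Flip: y_m = 191.947 − y_svg.

**Shape 1** — `<polyline>` line segment, stroke `#008000` → cut (S709, F945). Machine vertices: (315.375,97.724) → (136.472,144.111). Open path.

**Shape 2** — `<polyline>` open polyline, stroke `#008000` → cut (S709, F945). Machine vertices: (77.498,62.518) → (237.545,109.220) → (193.460,44.416) → (312.494,127.677) → (140.142,186.917). Open path.

**Shape 3** — `<path>` open polyline, stroke `#008000` → cut (S709, F945). Machine vertices: (61.967,130.492) → (296.096,29.095) → (175.459,6.283). Open path.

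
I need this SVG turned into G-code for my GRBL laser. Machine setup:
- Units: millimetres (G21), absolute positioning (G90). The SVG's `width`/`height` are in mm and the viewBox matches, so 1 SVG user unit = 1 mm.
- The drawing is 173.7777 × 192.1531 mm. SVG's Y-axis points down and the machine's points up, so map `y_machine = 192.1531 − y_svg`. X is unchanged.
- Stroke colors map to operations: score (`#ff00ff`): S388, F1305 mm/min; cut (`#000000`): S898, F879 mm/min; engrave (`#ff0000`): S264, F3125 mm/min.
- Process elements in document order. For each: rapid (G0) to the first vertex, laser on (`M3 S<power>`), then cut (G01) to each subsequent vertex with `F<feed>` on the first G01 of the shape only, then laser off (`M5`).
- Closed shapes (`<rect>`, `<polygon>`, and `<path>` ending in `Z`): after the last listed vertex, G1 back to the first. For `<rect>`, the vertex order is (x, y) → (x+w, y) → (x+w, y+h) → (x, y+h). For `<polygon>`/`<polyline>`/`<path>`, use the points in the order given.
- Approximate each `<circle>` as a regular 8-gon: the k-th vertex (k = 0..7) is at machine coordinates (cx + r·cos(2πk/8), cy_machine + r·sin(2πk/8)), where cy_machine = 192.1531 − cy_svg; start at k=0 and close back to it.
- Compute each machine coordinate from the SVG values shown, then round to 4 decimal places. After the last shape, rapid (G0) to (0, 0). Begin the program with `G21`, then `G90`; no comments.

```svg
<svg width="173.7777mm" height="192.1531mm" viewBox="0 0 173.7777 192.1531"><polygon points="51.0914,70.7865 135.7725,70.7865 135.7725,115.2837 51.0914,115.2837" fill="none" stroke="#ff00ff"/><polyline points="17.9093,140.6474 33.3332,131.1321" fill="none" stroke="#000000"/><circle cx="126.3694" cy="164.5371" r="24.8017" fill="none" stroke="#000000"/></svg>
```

Since the viewBox matches the mm dimensions, user units are millimetres directly. The only transform is the Y-flip y_m = 192.1531 − y_svg.

Shape 1 is a rectangle drawn with `<polygon>`. Its stroke #ff00ff means score at S388, F1305. After flipping Y the toolpath is (51.0914,121.3666) → (135.7725,121.3666) → (135.7725,76.8694) → (51.0914,76.8694) → (51.0914,121.3666), returning to the start.

Shape 2 is a line segment drawn with `<polyline>`. Its stroke #000000 means cut at S898, F879. After flipping Y the toolpath is (17.9093,51.5057) → (33.3332,61.0210).

Shape 3 is a circle drawn with `<circle>`. Its stroke #000000 means cut at S898, F879. After flipping Y the toolpath is (151.1711,27.6160) → (143.9069,45.1535) → (126.3694,52.4177) → (108.8319,45.1535) → (101.5677,27.6160) → (108.8319,10.0785) → (126.3694,2.8143) → (143.9069,10.0785) → (151.1711,27.6160), returning to the start.

G21
G90
G0 X51.0914 Y121.3666
M3 S388
G01 X135.7725 Y121.3666 F1305
G01 X135.7725 Y76.8694
G01 X51.0914 Y76.8694
G01 X51.0914 Y121.3666
M5
G0 X17.9093 Y51.5057
M3 S898
G01 X33.3332 Y61.0210 F879
M5
G0 X151.1711 Y27.6160
M3 S898
G01 X143.9069 Y45.1535 F879
G01 X126.3694 Y52.4177
G01 X108.8319 Y45.1535
G01 X101.5677 Y27.6160
G01 X108.8319 Y10.0785
G01 X126.3694 Y2.8143
G01 X143.9069 Y10.0785
G01 X151.1711 Y27.6160
M5
G0 X0.0000 Y0.0000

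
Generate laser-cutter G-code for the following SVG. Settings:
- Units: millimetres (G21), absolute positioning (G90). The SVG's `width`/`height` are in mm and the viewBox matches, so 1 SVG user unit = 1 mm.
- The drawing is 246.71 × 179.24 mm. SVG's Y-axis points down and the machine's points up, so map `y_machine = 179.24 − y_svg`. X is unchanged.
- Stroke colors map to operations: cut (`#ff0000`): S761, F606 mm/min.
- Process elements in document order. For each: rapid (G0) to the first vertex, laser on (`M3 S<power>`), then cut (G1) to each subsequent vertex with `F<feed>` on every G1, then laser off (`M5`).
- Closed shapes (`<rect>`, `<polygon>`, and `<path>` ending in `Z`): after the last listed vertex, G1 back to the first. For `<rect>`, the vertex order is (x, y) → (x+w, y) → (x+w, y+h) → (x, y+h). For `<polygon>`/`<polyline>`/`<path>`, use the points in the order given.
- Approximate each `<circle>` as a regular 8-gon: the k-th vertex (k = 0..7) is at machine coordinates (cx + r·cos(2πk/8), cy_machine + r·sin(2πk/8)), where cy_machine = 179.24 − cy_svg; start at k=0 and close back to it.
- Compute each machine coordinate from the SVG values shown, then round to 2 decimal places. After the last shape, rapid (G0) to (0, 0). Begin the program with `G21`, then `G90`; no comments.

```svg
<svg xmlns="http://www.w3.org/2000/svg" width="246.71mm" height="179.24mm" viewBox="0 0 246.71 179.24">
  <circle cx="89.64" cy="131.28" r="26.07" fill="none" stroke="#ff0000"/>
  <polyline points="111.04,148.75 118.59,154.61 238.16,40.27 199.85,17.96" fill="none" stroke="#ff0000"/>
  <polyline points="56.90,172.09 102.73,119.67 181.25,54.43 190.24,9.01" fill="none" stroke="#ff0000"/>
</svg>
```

G21
G90
G0 X115.71 Y47.96
M3 S761
G1 X108.07 Y66.39 F606
G1 X89.64 Y74.03 F606
G1 X71.21 Y66.39 F606
G1 X63.57 Y47.96 F606
G1 X71.21 Y29.53 F606
G1 X89.64 Y21.89 F606
G1 X108.07 Y29.53 F606
G1 X115.71 Y47.96 F606
M5
G0 X111.04 Y30.49
M3 S761
G1 X118.59 Y24.63 F606
G1 X238.16 Y138.97 F606
G1 X199.85 Y161.28 F606
M5
G0 X56.90 Y7.15
M3 S761
G1 X102.73 Y59.57 F606
G1 X181.25 Y124.81 F606
G1 X190.24 Y170.23 F606
M5
G0 X0.00 Y0.00

Since the viewBox matches the mm dimensions, user units are millimetres directly. The only transform is the Y-flip y_m = 179.24 − y_svg.

Shape 1 is a circle drawn with `<circle>`. Its stroke #ff0000 means cut at S761, F606. After flipping Y the toolpath is (115.71,47.96) → (108.07,66.39) → (89.64,74.03) → (71.21,66.39) → (63.57,47.96) → (71.21,29.53) → (89.64,21.89) → (108.07,29.53) → (115.71,47.96), returning to the start.

Shape 2 is a open polyline drawn with `<polyline>`. Its stroke #ff0000 means cut at S761, F606. After flipping Y the toolpath is (111.04,30.49) → (118.59,24.63) → (238.16,138.97) → (199.85,161.28).

Shape 3 is a open polyline drawn with `<polyline>`. Its stroke #ff0000 means cut at S761, F606. After flipping Y the toolpath is (56.90,7.15) → (102.73,59.57) → (181.25,124.81) → (190.24,170.23).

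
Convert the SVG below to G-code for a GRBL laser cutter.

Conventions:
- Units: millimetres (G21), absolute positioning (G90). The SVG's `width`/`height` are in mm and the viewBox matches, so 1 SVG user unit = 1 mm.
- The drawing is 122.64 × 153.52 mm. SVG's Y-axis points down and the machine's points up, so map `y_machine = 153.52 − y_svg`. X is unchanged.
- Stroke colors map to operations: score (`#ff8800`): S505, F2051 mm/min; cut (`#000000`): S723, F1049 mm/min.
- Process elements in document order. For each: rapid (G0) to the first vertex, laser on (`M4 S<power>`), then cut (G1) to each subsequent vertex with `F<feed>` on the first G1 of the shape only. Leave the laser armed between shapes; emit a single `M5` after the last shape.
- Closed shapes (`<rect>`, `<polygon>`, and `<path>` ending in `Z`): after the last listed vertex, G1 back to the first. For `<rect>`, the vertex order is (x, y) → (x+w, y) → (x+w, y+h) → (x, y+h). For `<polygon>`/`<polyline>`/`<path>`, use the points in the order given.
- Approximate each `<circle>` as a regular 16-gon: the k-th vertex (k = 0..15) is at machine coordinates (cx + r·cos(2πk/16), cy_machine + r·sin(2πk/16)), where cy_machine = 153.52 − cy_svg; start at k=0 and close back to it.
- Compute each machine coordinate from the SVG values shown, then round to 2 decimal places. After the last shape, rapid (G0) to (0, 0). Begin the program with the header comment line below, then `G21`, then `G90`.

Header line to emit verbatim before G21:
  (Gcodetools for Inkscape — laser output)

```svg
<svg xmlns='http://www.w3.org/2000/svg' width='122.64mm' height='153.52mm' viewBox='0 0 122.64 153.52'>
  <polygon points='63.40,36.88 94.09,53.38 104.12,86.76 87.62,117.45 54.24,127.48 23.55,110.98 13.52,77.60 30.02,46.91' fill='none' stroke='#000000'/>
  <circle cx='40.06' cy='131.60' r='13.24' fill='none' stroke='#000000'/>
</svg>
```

Since the viewBox matches the mm dimensions, user units are millimetres directly. The only transform is the Y-flip y_m = 153.52 − y_svg.

Shape 1 is a regular polygon drawn with `<polygon>`. Its stroke #000000 means cut at S723, F1049. After flipping Y the toolpath is (63.40,116.64) → (94.09,100.14) → (104.12,66.76) → (87.62,36.07) → (54.24,26.04) → (23.55,42.54) → (13.52,75.92) → (30.02,106.61) → (63.40,116.64), returning to the start.

Shape 2 is a circle drawn with `<circle>`. Its stroke #000000 means cut at S723, F1049. After flipping Y the toolpath is (53.30,21.92) → (52.29,26.99) → (49.42,31.28) → (45.13,34.15) → (40.06,35.16) → (34.99,34.15) → (30.70,31.28) → (27.83,26.99) → (26.82,21.92) → (27.83,16.85) → (30.70,12.56) → (34.99,9.69) → (40.06,8.68) → (45.13,9.69) → (49.42,12.56) → (52.29,16.85) → (53.30,21.92), returning to the start.

(Gcodetools for Inkscape — laser output)
G21
G90
G0 X63.40 Y116.64
M4 S723
G1 X94.09 Y100.14 F1049
G1 X104.12 Y66.76
G1 X87.62 Y36.07
G1 X54.24 Y26.04
G1 X23.55 Y42.54
G1 X13.52 Y75.92
G1 X30.02 Y106.61
G1 X63.40 Y116.64
G0 X53.30 Y21.92
M4 S723
G1 X52.29 Y26.99 F1049
G1 X49.42 Y31.28
G1 X45.13 Y34.15
G1 X40.06 Y35.16
G1 X34.99 Y34.15
G1 X30.70 Y31.28
G1 X27.83 Y26.99
G1 X26.82 Y21.92
G1 X27.83 Y16.85
G1 X30.70 Y12.56
G1 X34.99 Y9.69
G1 X40.06 Y8.68
G1 X45.13 Y9.69
G1 X49.42 Y12.56
G1 X52.29 Y16.85
G1 X53.30 Y21.92
M5
G0 X0.00 Y0.00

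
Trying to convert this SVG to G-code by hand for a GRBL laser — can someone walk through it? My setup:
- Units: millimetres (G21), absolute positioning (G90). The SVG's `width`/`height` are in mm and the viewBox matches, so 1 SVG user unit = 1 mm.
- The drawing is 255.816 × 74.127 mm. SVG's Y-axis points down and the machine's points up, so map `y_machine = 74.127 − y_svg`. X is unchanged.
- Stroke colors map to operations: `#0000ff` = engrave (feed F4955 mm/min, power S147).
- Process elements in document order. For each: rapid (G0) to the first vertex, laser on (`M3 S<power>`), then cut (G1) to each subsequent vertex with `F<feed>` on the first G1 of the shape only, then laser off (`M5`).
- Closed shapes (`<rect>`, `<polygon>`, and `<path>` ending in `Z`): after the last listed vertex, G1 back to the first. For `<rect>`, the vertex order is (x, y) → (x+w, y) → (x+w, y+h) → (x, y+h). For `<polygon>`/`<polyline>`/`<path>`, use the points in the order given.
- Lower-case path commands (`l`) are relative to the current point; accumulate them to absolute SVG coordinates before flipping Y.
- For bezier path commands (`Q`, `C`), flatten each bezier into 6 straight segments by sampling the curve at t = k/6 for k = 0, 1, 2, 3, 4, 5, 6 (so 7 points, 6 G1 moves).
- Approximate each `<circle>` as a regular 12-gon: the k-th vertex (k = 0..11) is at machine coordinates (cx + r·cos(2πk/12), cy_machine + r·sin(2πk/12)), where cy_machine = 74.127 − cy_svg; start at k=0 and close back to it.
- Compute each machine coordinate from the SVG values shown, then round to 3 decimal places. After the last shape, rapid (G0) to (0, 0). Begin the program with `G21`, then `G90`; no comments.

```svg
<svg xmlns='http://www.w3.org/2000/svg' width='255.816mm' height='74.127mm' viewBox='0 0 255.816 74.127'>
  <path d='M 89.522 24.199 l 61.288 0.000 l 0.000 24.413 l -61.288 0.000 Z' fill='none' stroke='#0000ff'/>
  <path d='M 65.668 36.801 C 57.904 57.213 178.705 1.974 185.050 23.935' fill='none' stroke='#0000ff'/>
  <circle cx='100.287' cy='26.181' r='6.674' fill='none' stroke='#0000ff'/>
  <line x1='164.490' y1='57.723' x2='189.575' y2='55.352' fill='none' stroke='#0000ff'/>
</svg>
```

G21
G90
G0 X89.522 Y49.928
M3 S147
G1 X150.810 Y49.928 F4955
G1 X150.810 Y25.515
G1 X89.522 Y25.515
G1 X89.522 Y49.928
M5
G0 X65.668 Y37.326
M3 S147
G1 X71.375 Y32.717 F4955
G1 X91.758 Y36.470
G1 X120.068 Y44.340
G1 X149.554 Y52.081
G1 X173.465 Y55.447
G1 X185.050 Y50.192
M5
G0 X106.961 Y47.946
M3 S147
G1 X106.067 Y51.283 F4955
G1 X103.624 Y53.726
G1 X100.287 Y54.620
G1 X96.950 Y53.726
G1 X94.507 Y51.283
G1 X93.613 Y47.946
G1 X94.507 Y44.609
G1 X96.950 Y42.166
G1 X100.287 Y41.272
G1 X103.624 Y42.166
G1 X106.067 Y44.609
G1 X106.961 Y47.946
M5
G0 X164.490 Y16.404
M3 S147
G1 X189.575 Y18.775 F4955
M5
G0 X0.000 Y0.000

viewBox `0 0 255.816 74.127` with mm width/height → 1 unit = 1 mm. Flip: y_m = 74.127 − y_svg.

**Shape 1** — `<path>` rectangle, stroke `#0000ff` → engrave (S147, F4955). Machine vertices: (89.522,49.928) → (150.810,49.928) → (150.810,25.515) → (89.522,25.515) → (89.522,49.928). Closed: final G1 returns to the first vertex.

**Shape 2** — `<path>` cubic bezier, stroke `#0000ff` → engrave (S147, F4955). Control points (SVG): P0=(65.668,36.801), P1=(57.904,57.213), P2=(178.705,1.974), P3=(185.050,23.935); sampled at t=k/6. Machine vertices: (65.668,37.326) → (71.375,32.717) → (91.758,36.470) → (120.068,44.340) → (149.554,52.081) → (173.465,55.447) → (185.050,50.192). Open path.

**Shape 3** — `<circle>` circle, stroke `#0000ff` → engrave (S147, F4955). Machine vertices: (106.961,47.946) → (106.067,51.283) → (103.624,53.726) → (100.287,54.620) → (96.950,53.726) → (94.507,51.283) → (93.613,47.946) → (94.507,44.609) → (96.950,42.166) → (100.287,41.272) → (103.624,42.166) → (106.067,44.609) → (106.961,47.946). Closed: final G1 returns to the first vertex.

**Shape 4** — `<line>` line segment, stroke `#0000ff` → engrave (S147, F4955). Machine vertices: (164.490,16.404) → (189.575,18.775). Open path.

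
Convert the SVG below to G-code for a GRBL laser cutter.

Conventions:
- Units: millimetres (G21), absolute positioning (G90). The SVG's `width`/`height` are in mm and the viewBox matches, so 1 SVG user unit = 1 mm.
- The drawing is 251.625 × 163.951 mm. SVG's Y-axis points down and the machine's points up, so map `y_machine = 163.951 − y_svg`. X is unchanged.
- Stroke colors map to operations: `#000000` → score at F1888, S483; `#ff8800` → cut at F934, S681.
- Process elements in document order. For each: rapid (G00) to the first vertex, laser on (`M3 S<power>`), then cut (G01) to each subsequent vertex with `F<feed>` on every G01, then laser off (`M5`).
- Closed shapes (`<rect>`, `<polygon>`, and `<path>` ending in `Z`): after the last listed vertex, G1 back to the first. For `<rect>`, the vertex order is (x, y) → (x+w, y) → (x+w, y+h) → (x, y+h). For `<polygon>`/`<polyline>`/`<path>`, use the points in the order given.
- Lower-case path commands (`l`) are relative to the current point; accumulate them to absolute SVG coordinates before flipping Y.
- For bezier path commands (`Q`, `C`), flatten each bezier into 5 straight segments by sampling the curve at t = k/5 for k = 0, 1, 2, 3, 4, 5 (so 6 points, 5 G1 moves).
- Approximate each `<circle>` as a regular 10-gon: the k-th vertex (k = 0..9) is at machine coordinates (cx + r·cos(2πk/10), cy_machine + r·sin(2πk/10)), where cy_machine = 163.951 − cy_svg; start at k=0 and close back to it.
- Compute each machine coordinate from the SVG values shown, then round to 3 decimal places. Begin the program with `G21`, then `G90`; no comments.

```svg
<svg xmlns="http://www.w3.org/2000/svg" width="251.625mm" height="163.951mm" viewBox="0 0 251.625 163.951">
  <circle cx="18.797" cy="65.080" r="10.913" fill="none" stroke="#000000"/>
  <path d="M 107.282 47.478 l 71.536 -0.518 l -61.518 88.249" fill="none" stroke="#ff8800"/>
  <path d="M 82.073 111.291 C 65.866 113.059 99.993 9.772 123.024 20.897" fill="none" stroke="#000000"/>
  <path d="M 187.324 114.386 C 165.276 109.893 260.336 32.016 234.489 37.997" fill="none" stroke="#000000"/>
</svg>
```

Since the viewBox matches the mm dimensions, user units are millimetres directly. The only transform is the Y-flip y_m = 163.951 − y_svg.

Shape 1 is a circle drawn with `<circle>`. Its stroke #000000 means score at S483, F1888. After flipping Y the toolpath is (29.710,98.871) → (27.626,105.286) → (22.169,109.250) → (15.425,109.250) → (9.968,105.286) → (7.884,98.871) → (9.968,92.456) → (15.425,88.492) → (22.169,88.492) → (27.626,92.456) → (29.710,98.871), returning to the start.

Shape 2 is a open polyline drawn with `<path>`. Its stroke #ff8800 means cut at S681, F934. After flipping Y the toolpath is (107.282,116.473) → (178.818,116.991) → (117.300,28.742).

Shape 3 is a cubic bezier drawn with `<path>`. Its stroke #000000 means score at S483, F1888. After flipping Y the toolpath is (82.073,52.660) → (77.897,62.450) → (82.853,86.919) → (93.992,115.532) → (108.365,137.755) → (123.024,143.054).

Shape 4 is a cubic bezier drawn with `<path>`. Its stroke #000000 means score at S483, F1888. After flipping Y the toolpath is (187.324,49.565) → (186.244,59.809) → (201.845,80.117) → (222.703,102.943) → (237.392,120.738) → (234.489,125.954).

G21
G90
G00 X29.710 Y98.871
M3 S483
G01 X27.626 Y105.286 F1888
G01 X22.169 Y109.250 F1888
G01 X15.425 Y109.250 F1888
G01 X9.968 Y105.286 F1888
G01 X7.884 Y98.871 F1888
G01 X9.968 Y92.456 F1888
G01 X15.425 Y88.492 F1888
G01 X22.169 Y88.492 F1888
G01 X27.626 Y92.456 F1888
G01 X29.710 Y98.871 F1888
M5
G00 X107.282 Y116.473
M3 S681
G01 X178.818 Y116.991 F934
G01 X117.300 Y28.742 F934
M5
G00 X82.073 Y52.660
M3 S483
G01 X77.897 Y62.450 F1888
G01 X82.853 Y86.919 F1888
G01 X93.992 Y115.532 F1888
G01 X108.365 Y137.755 F1888
G01 X123.024 Y143.054 F1888
M5
G00 X187.324 Y49.565
M3 S483
G01 X186.244 Y59.809 F1888
G01 X201.845 Y80.117 F1888
G01 X222.703 Y102.943 F1888
G01 X237.392 Y120.738 F1888
G01 X234.489 Y125.954 F1888
M5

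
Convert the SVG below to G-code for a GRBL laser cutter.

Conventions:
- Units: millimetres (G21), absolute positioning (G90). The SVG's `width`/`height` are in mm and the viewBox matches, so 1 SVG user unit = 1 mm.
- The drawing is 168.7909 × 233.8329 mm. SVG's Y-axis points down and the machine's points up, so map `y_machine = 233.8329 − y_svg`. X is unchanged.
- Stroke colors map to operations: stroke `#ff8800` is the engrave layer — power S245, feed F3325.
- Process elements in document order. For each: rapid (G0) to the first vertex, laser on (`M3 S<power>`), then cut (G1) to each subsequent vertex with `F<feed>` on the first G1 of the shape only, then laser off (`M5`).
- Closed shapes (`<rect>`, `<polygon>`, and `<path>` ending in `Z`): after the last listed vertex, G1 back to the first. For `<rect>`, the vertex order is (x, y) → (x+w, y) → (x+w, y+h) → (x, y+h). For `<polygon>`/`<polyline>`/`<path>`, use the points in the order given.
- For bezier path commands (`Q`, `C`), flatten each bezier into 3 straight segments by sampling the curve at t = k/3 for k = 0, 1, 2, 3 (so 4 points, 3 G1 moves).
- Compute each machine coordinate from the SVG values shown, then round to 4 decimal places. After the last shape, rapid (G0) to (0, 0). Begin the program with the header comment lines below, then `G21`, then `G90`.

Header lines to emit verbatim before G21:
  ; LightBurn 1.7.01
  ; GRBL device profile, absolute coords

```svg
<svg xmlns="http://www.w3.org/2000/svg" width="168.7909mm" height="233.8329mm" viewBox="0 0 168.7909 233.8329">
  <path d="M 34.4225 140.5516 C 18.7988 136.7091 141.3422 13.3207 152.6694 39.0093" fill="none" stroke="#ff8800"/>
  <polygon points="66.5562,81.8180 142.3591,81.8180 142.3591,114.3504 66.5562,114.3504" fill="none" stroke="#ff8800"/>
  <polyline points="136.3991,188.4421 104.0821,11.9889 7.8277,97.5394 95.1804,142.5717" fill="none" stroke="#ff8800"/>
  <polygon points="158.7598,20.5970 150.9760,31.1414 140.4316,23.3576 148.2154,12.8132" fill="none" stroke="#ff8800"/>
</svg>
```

; LightBurn 1.7.01
; GRBL device profile, absolute coords
G21
G90
G0 X34.4225 Y93.2813
M3 S245
G1 X55.6181 Y127.0234 F3325
G1 X113.5066 Y180.7689
G1 X152.6694 Y194.8236
M5
G0 X66.5562 Y152.0149
M3 S245
G1 X142.3591 Y152.0149 F3325
G1 X142.3591 Y119.4825
G1 X66.5562 Y119.4825
G1 X66.5562 Y152.0149
M5
G0 X136.3991 Y45.3908
M3 S245
G1 X104.0821 Y221.8440 F3325
G1 X7.8277 Y136.2935
G1 X95.1804 Y91.2612
M5
G0 X158.7598 Y213.2359
M3 S245
G1 X150.9760 Y202.6915 F3325
G1 X140.4316 Y210.4753
G1 X148.2154 Y221.0197
G1 X158.7598 Y213.2359
M5
G0 X0.0000 Y0.0000

viewBox `0 0 168.7909 233.8329` with mm width/height → 1 unit = 1 mm. Flip: y_m = 233.8329 − y_svg.

**Shape 1** — `<path>` cubic bezier, stroke `#ff8800` → engrave (S245, F3325). Control points (SVG): P0=(34.4225,140.5516), P1=(18.7988,136.7091), P2=(141.3422,13.3207), P3=(152.6694,39.0093); sampled at t=k/3. Machine vertices: (34.4225,93.2813) → (55.6181,127.0234) → (113.5066,180.7689) → (152.6694,194.8236). Open path.

**Shape 2** — `<polygon>` rectangle, stroke `#ff8800` → engrave (S245, F3325). Machine vertices: (66.5562,152.0149) → (142.3591,152.0149) → (142.3591,119.4825) → (66.5562,119.4825) → (66.5562,152.0149). Closed: final G1 returns to the first vertex.

**Shape 3** — `<polyline>` open polyline, stroke `#ff8800` → engrave (S245, F3325). Machine vertices: (136.3991,45.3908) → (104.0821,221.8440) → (7.8277,136.2935) → (95.1804,91.2612). Open path.

**Shape 4** — `<polygon>` regular polygon, stroke `#ff8800` → engrave (S245, F3325). Machine vertices: (158.7598,213.2359) → (150.9760,202.6915) → (140.4316,210.4753) → (148.2154,221.0197) → (158.7598,213.2359). Closed: final G1 returns to the first vertex.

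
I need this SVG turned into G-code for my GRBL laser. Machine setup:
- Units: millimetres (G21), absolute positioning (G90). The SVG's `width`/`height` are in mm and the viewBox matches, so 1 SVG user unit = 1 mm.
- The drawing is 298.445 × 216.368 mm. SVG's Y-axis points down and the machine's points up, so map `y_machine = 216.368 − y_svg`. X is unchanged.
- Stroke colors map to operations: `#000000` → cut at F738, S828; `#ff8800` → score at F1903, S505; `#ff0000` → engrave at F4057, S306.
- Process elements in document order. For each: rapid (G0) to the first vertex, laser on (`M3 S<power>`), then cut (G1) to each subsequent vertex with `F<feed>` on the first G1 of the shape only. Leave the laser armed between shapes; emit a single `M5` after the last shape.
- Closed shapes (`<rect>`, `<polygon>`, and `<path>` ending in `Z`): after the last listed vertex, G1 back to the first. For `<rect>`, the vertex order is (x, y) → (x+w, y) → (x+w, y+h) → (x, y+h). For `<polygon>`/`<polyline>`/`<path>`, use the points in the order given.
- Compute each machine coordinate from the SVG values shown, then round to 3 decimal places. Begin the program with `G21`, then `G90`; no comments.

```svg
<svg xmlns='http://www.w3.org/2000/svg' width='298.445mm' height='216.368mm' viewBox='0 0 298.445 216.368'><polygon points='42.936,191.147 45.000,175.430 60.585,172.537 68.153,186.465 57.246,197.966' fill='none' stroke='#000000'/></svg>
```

G21
G90
G0 X42.936 Y25.221
M3 S828
G1 X45.000 Y40.938 F738
G1 X60.585 Y43.831
G1 X68.153 Y29.903
G1 X57.246 Y18.402
G1 X42.936 Y25.221
M5

1 u = 1 mm; y_m = 216.368 − y.

[1] `<polygon>` regular polygon, #000000→cut S828 F738: (42.936,25.221) → (45.000,40.938) → (60.585,43.831) → (68.153,29.903) → (57.246,18.402) → (42.936,25.221) (closed)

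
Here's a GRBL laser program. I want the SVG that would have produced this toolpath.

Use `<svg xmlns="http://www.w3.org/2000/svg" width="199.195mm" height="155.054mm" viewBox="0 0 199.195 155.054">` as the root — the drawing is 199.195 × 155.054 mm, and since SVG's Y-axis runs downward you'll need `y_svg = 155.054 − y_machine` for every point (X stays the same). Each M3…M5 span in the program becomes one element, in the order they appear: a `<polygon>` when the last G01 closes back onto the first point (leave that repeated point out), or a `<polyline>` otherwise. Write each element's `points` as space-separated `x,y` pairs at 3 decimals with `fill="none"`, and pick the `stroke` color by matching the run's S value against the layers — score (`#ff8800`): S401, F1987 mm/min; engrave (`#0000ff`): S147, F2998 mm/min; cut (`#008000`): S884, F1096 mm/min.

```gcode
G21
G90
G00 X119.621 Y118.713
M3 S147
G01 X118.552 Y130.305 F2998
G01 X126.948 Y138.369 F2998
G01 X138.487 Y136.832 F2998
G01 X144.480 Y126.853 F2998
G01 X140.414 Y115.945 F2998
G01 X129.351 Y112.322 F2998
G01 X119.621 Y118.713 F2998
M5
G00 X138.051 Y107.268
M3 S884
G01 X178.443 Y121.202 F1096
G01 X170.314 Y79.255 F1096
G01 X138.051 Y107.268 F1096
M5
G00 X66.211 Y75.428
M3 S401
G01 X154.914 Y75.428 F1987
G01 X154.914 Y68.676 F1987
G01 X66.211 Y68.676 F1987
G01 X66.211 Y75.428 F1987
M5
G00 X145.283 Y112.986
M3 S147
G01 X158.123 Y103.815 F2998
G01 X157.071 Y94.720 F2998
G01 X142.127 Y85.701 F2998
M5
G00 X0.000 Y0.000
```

<svg xmlns="http://www.w3.org/2000/svg" width="199.195mm" height="155.054mm" viewBox="0 0 199.195 155.054">
  <polygon points="119.621,36.341 118.552,24.749 126.948,16.685 138.487,18.222 144.480,28.201 140.414,39.109 129.351,42.732" fill="none" stroke="#0000ff"/>
  <polygon points="138.051,47.786 178.443,33.852 170.314,75.799" fill="none" stroke="#008000"/>
  <polygon points="66.211,79.626 154.914,79.626 154.914,86.378 66.211,86.378" fill="none" stroke="#ff8800"/>
  <polyline points="145.283,42.068 158.123,51.239 157.071,60.334 142.127,69.353" fill="none" stroke="#0000ff"/>
</svg>

Machine Y-up, SVG Y-down with viewBox height 155.054, so y_svg = 155.054 − y_machine; X carries over.

Run 1: the run's S147 means `#0000ff` (engrave). The run returns to its start, so emit a `<polygon>` with points (Y-flipped): 119.621,36.341 118.552,24.749 126.948,16.685 138.487,18.222 144.480,28.201 140.414,39.109 129.351,42.732.

Run 2: the run's S884 means `#008000` (cut). The run returns to its start, so emit a `<polygon>` with points (Y-flipped): 138.051,47.786 178.443,33.852 170.314,75.799.

Run 3: the run's S401 means `#ff8800` (score). The run returns to its start, so emit a `<polygon>` with points (Y-flipped): 66.211,79.626 154.914,79.626 154.914,86.378 66.211,86.378.

Run 4: S147 ⇒ engrave layer `#0000ff`. The run is open, so emit a `<polyline>` with points (Y-flipped): 145.283,42.068 158.123,51.239 157.071,60.334 142.127,69.353.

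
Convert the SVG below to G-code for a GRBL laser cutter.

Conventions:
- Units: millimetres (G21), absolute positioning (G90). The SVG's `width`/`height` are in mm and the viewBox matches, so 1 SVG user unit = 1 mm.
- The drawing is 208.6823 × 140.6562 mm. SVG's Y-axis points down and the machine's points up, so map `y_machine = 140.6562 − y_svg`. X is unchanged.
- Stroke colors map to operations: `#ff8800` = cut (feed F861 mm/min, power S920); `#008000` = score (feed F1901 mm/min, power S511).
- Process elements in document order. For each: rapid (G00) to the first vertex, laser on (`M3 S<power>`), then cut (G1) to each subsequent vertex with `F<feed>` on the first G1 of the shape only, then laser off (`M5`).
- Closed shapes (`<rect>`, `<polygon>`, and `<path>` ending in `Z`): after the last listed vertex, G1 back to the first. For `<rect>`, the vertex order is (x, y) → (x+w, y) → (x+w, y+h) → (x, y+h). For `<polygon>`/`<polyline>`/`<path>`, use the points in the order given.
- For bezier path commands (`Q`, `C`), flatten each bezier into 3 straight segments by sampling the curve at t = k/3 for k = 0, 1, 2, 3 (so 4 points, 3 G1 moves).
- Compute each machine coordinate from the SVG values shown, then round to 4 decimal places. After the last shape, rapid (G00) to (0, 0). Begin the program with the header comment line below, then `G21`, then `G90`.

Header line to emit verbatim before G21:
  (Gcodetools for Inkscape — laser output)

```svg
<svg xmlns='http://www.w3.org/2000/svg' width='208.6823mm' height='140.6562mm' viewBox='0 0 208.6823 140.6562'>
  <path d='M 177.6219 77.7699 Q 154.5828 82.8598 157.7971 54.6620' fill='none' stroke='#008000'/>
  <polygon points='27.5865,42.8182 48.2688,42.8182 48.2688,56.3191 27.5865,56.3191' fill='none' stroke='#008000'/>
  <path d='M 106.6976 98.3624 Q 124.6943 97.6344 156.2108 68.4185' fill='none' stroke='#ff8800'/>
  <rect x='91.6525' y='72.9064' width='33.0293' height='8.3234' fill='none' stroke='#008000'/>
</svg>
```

(Gcodetools for Inkscape — laser output)
G21
G90
G00 X177.6219 Y62.8863
M3 S511
G1 X165.1795 Y63.1917 F1901
G1 X158.5713 Y70.8943
G1 X157.7971 Y85.9942
M5
G00 X27.5865 Y97.8380
M3 S511
G1 X48.2688 Y97.8380 F1901
G1 X48.2688 Y84.3371
G1 X27.5865 Y84.3371
G1 X27.5865 Y97.8380
M5
G00 X106.6976 Y42.2938
M3 S920
G1 X120.1976 Y45.9445 F861
G1 X136.7020 Y55.9258
G1 X156.2108 Y72.2377
M5
G00 X91.6525 Y67.7498
M3 S511
G1 X124.6818 Y67.7498 F1901
G1 X124.6818 Y59.4264
G1 X91.6525 Y59.4264
G1 X91.6525 Y67.7498
M5
G00 X0.0000 Y0.0000

1 u = 1 mm; y_m = 140.6562 − y.

[1] `<path>` quadratic bezier, #008000→score S511 F1901: (177.6219,62.8863) → (165.1795,63.1917) → (158.5713,70.8943) → (157.7971,85.9942)

[2] `<polygon>` rectangle, #008000→score S511 F1901: (27.5865,97.8380) → (48.2688,97.8380) → (48.2688,84.3371) → (27.5865,84.3371) → (27.5865,97.8380) (closed)

[3] `<path>` quadratic bezier, #ff8800→cut S920 F861: (106.6976,42.2938) → (120.1976,45.9445) → (136.7020,55.9258) → (156.2108,72.2377)

[4] `<rect>` rectangle, #008000→score S511 F1901: (91.6525,67.7498) → (124.6818,67.7498) → (124.6818,59.4264) → (91.6525,59.4264) → (91.6525,67.7498) (closed)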